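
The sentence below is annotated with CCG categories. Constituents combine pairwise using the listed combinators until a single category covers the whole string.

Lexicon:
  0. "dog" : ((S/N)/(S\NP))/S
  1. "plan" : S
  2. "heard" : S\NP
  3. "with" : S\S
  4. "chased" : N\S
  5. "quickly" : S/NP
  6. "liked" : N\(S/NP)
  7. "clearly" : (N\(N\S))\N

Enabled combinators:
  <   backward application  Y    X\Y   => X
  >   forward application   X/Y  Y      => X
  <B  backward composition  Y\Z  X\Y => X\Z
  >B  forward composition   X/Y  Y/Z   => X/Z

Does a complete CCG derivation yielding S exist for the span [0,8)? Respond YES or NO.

YES

[0,8] S   >
  [0,4] S/N   >
    [0,2] (S/N)/(S\NP)   >
      [0,1] "dog" : ((S/N)/(S\NP))/S
      [1,2] "plan" : S
    [2,4] S\NP   <B
      [2,3] "heard" : S\NP
      [3,4] "with" : S\S
  [4,8] N   <
    [4,5] "chased" : N\S
    [5,8] N\(N\S)   <
      [5,7] N   <
        [5,6] "quickly" : S/NP
        [6,7] "liked" : N\(S/NP)
      [7,8] "clearly" : (N\(N\S))\N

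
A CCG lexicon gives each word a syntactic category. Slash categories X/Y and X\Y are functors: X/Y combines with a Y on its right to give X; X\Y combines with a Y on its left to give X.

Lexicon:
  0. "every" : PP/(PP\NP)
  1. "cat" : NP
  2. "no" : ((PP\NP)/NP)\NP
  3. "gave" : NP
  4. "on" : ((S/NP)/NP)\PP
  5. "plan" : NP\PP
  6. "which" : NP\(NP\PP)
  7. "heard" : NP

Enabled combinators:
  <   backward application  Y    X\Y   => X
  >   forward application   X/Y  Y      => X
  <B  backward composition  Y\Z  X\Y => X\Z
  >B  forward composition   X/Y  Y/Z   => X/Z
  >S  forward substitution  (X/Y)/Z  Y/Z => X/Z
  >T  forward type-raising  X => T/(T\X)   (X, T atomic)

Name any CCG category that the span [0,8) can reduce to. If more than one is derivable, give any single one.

[0,8] S   >
  [0,7] S/NP   >
    [0,5] (S/NP)/NP   <
      [0,4] PP   >
        [0,1] "every" : PP/(PP\NP)
        [1,4] PP\NP   >
          [1,3] (PP\NP)/NP   <
            [1,2] "cat" : NP
            [2,3] "no" : ((PP\NP)/NP)\NP
          [3,4] "gave" : NP
      [4,5] "on" : ((S/NP)/NP)\PP
    [5,7] NP   <
      [5,6] "plan" : NP\PP
      [6,7] "which" : NP\(NP\PP)
  [7,8] "heard" : NP

S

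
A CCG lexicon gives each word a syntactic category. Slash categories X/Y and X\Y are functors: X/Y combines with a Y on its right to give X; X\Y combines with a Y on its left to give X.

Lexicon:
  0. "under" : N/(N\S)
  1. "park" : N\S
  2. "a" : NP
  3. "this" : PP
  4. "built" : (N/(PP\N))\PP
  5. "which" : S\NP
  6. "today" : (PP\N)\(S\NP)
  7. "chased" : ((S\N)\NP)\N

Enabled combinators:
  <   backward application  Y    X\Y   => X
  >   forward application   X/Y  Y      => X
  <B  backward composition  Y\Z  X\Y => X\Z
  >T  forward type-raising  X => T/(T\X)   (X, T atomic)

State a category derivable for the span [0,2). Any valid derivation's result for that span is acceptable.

N

[0,8] S   <
  [0,2] N   >
    [0,1] "under" : N/(N\S)
    [1,2] "park" : N\S
  [2,8] S\N   <
    [2,3] "a" : NP
    [3,8] (S\N)\NP   <
      [3,7] N   >
        [3,5] N/(PP\N)   <
          [3,4] "this" : PP
          [4,5] "built" : (N/(PP\N))\PP
        [5,7] PP\N   <
          [5,6] "which" : S\NP
          [6,7] "today" : (PP\N)\(S\NP)
      [7,8] "chased" : ((S\N)\NP)\N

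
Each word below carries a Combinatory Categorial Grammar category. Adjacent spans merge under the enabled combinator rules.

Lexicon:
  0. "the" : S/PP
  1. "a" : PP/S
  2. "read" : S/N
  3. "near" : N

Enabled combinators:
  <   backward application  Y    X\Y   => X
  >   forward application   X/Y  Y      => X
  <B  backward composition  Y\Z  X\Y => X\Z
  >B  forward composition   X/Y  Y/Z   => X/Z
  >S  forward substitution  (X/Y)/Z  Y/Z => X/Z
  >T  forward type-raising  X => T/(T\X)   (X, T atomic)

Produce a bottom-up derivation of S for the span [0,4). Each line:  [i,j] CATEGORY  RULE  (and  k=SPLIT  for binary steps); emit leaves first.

[0,1] S/PP  lex  "the"
[1,2] PP/S  lex  "a"
[2,3] S/N  lex  "read"
[1,3] PP/N  >B  k=2
[3,4] N  lex  "near"
[1,4] PP  >  k=3
[0,4] S  >  k=1

[0,4] S   >
  [0,1] "the" : S/PP
  [1,4] PP   >
    [1,3] PP/N   >B
      [1,2] "a" : PP/S
      [2,3] "read" : S/N
    [3,4] "near" : N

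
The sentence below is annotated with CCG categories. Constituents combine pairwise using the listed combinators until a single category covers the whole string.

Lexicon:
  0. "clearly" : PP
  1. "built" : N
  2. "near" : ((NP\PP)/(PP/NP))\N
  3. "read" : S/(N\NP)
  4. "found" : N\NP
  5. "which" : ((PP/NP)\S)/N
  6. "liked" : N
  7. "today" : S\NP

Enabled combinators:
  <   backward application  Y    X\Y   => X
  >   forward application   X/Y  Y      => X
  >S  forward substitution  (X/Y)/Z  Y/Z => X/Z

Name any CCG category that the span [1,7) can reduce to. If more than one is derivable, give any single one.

NP\PP

[0,8] S   <
  [0,7] NP   <
    [0,1] "clearly" : PP
    [1,7] NP\PP   >
      [1,3] (NP\PP)/(PP/NP)   <
        [1,2] "built" : N
        [2,3] "near" : ((NP\PP)/(PP/NP))\N
      [3,7] PP/NP   <
        [3,5] S   >
          [3,4] "read" : S/(N\NP)
          [4,5] "found" : N\NP
        [5,7] (PP/NP)\S   >
          [5,6] "which" : ((PP/NP)\S)/N
          [6,7] "liked" : N
  [7,8] "today" : S\NP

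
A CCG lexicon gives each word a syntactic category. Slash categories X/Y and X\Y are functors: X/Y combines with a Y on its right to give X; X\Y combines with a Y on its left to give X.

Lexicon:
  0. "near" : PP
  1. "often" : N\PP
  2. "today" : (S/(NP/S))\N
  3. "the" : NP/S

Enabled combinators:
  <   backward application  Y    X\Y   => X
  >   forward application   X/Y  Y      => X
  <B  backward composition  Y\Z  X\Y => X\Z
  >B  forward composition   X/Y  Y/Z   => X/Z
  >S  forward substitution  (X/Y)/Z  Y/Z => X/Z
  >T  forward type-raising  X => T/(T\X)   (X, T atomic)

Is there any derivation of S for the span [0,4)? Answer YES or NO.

YES

[0,4] S   >
  [0,3] S/(NP/S)   <
    [0,2] N   <
      [0,1] "near" : PP
      [1,2] "often" : N\PP
    [2,3] "today" : (S/(NP/S))\N
  [3,4] "the" : NP/S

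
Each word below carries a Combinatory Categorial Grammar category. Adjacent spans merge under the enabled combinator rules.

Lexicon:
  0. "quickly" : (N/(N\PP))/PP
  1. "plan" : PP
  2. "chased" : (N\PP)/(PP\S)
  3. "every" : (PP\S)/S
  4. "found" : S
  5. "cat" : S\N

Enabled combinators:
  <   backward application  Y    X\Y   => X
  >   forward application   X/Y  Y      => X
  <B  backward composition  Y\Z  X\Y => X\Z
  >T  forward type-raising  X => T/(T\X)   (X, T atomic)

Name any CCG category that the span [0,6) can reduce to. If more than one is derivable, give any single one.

S

[0,6] S   <
  [0,5] N   >
    [0,2] N/(N\PP)   >
      [0,1] "quickly" : (N/(N\PP))/PP
      [1,2] "plan" : PP
    [2,5] N\PP   >
      [2,3] "chased" : (N\PP)/(PP\S)
      [3,5] PP\S   >
        [3,4] "every" : (PP\S)/S
        [4,5] "found" : S
  [5,6] "cat" : S\N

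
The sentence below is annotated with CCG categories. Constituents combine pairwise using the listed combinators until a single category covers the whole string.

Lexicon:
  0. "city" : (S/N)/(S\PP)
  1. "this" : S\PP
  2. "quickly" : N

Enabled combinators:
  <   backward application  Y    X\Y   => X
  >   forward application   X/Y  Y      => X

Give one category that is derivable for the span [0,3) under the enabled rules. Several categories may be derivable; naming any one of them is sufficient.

S

[0,3] S   >
  [0,2] S/N   >
    [0,1] "city" : (S/N)/(S\PP)
    [1,2] "this" : S\PP
  [2,3] "quickly" : N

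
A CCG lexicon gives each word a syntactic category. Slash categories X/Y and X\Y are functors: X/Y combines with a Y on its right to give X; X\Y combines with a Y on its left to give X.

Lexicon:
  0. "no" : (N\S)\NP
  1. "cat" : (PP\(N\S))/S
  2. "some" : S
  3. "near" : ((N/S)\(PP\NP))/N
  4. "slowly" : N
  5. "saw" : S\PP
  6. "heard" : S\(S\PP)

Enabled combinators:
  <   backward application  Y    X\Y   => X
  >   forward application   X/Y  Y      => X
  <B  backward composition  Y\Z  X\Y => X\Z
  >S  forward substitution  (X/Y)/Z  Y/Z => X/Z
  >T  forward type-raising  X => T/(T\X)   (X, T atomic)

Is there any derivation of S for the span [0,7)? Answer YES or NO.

(N\S)\NP (PP\(N\S))/S S ((N/S)\(PP\NP))/N N S\PP S\(S\PP)
CKY chart[0,7] = {N, N/(N\N), NP/(NP\N), PP/(PP\N), S/(S\N)}; S ∉ chart

NO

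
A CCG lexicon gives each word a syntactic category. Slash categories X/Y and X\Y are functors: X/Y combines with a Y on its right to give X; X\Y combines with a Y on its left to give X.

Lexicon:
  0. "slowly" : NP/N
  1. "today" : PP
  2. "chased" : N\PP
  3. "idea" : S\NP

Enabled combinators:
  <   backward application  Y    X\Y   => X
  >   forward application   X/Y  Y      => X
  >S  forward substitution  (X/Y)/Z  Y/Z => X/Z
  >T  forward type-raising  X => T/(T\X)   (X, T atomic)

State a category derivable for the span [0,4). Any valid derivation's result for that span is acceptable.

S

[0,4] S   <
  [0,3] NP   >
    [0,1] "slowly" : NP/N
    [1,3] N   >
      [1,2] N/(N\PP)   >T
        [1,2] "today" : PP
      [2,3] "chased" : N\PP
  [3,4] "idea" : S\NP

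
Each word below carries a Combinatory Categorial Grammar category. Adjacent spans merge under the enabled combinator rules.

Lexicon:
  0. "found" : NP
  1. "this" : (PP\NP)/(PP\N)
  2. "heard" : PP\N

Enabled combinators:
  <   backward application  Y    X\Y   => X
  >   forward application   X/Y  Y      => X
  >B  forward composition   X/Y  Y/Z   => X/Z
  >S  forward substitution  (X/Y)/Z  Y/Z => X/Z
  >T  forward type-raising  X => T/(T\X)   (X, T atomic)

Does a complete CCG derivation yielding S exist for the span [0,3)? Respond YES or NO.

NO

NP (PP\NP)/(PP\N) PP\N
CKY chart[0,3] = {N/(N\PP), NP/(NP\PP), PP, PP/(PP\PP), S/(S\PP)}; S ∉ chart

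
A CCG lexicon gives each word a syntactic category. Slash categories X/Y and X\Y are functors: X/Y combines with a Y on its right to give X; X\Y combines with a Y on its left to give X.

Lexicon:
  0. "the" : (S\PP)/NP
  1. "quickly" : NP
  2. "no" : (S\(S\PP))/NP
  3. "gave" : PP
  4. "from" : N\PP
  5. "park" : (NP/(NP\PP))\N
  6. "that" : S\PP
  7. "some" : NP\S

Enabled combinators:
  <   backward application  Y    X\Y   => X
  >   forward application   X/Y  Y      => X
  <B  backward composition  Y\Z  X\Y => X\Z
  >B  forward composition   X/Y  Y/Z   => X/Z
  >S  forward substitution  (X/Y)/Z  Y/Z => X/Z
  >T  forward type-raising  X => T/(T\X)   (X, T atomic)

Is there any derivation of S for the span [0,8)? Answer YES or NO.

[0,8] S   <
  [0,2] S\PP   >
    [0,1] "the" : (S\PP)/NP
    [1,2] "quickly" : NP
  [2,8] S\(S\PP)   >
    [2,3] "no" : (S\(S\PP))/NP
    [3,8] NP   >
      [3,6] NP/(NP\PP)   <
        [3,5] N   >
          [3,4] N/(N\PP)   >T
            [3,4] "gave" : PP
          [4,5] "from" : N\PP
        [5,6] "park" : (NP/(NP\PP))\N
      [6,8] NP\PP   <B
        [6,7] "that" : S\PP
        [7,8] "some" : NP\S

YES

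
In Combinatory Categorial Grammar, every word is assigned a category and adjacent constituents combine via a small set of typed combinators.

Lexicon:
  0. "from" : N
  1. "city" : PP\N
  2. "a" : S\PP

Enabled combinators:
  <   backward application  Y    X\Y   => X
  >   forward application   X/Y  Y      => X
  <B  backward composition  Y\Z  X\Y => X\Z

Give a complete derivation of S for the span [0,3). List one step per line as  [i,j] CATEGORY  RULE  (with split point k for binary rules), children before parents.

[0,1] N  lex  "from"
[1,2] PP\N  lex  "city"
[0,2] PP  <  k=1
[2,3] S\PP  lex  "a"
[0,3] S  <  k=2

[0,3] S   <
  [0,2] PP   <
    [0,1] "from" : N
    [1,2] "city" : PP\N
  [2,3] "a" : S\PP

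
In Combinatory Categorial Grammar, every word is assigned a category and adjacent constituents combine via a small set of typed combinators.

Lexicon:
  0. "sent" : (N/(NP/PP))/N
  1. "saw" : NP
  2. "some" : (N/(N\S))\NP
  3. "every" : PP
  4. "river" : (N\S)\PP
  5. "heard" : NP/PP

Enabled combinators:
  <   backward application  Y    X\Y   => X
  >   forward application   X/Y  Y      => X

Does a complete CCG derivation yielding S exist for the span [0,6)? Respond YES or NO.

NO

(N/(NP/PP))/N NP (N/(N\S))\NP PP (N\S)\PP NP/PP
CKY chart[0,6] = {N}; S ∉ chart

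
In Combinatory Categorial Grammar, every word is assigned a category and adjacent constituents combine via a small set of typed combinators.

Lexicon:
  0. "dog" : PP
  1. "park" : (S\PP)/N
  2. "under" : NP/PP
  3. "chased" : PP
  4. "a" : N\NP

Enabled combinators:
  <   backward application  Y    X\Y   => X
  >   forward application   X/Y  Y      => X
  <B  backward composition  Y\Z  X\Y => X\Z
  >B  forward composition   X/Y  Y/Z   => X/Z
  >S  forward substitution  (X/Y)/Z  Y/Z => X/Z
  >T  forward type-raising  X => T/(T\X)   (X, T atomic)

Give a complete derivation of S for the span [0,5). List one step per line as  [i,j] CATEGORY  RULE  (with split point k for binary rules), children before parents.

[0,5] S   <
  [0,1] "dog" : PP
  [1,5] S\PP   >
    [1,2] "park" : (S\PP)/N
    [2,5] N   <
      [2,4] NP   >
        [2,3] "under" : NP/PP
        [3,4] "chased" : PP
      [4,5] "a" : N\NP

[0,1] PP  lex  "dog"
[1,2] (S\PP)/N  lex  "park"
[2,3] NP/PP  lex  "under"
[3,4] PP  lex  "chased"
[2,4] NP  >  k=3
[4,5] N\NP  lex  "a"
[2,5] N  <  k=4
[1,5] S\PP  >  k=2
[0,5] S  <  k=1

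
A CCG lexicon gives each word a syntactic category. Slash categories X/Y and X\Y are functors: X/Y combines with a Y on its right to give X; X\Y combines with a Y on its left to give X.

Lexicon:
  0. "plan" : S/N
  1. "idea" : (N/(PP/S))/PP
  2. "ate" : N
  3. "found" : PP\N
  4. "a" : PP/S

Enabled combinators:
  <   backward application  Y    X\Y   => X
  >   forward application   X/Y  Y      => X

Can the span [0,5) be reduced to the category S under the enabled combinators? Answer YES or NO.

[0,5] S   >
  [0,1] "plan" : S/N
  [1,5] N   >
    [1,4] N/(PP/S)   >
      [1,2] "idea" : (N/(PP/S))/PP
      [2,4] PP   <
        [2,3] "ate" : N
        [3,4] "found" : PP\N
    [4,5] "a" : PP/S

YES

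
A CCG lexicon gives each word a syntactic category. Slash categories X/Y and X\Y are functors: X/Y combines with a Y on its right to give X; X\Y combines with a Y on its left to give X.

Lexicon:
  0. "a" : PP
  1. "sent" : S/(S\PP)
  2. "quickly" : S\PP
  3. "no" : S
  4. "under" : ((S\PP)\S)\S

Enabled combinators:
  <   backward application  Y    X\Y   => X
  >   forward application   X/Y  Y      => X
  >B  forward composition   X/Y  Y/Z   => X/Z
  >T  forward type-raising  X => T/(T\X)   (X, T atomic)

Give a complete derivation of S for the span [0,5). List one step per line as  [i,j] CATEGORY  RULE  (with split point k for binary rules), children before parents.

[0,1] PP  lex  "a"
[1,2] S/(S\PP)  lex  "sent"
[2,3] S\PP  lex  "quickly"
[1,3] S  >  k=2
[3,4] S  lex  "no"
[4,5] ((S\PP)\S)\S  lex  "under"
[3,5] (S\PP)\S  <  k=4
[1,5] S\PP  <  k=3
[0,5] S  <  k=1

[0,5] S   <
  [0,1] "a" : PP
  [1,5] S\PP   <
    [1,3] S   >
      [1,2] "sent" : S/(S\PP)
      [2,3] "quickly" : S\PP
    [3,5] (S\PP)\S   <
      [3,4] "no" : S
      [4,5] "under" : ((S\PP)\S)\S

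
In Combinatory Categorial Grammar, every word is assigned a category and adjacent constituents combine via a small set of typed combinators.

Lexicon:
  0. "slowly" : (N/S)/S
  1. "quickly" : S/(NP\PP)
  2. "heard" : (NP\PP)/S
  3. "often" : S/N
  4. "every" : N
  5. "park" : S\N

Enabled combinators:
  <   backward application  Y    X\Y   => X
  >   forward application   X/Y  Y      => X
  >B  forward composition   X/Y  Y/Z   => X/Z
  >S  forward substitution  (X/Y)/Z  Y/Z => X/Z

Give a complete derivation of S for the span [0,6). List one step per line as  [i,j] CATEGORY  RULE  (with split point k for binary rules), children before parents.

[0,6] S   <
  [0,5] N   >
    [0,3] N/S   >S
      [0,1] "slowly" : (N/S)/S
      [1,3] S/S   >B
        [1,2] "quickly" : S/(NP\PP)
        [2,3] "heard" : (NP\PP)/S
    [3,5] S   >
      [3,4] "often" : S/N
      [4,5] "every" : N
  [5,6] "park" : S\N

[0,1] (N/S)/S  lex  "slowly"
[1,2] S/(NP\PP)  lex  "quickly"
[2,3] (NP\PP)/S  lex  "heard"
[1,3] S/S  >B  k=2
[0,3] N/S  >S  k=1
[3,4] S/N  lex  "often"
[4,5] N  lex  "every"
[3,5] S  >  k=4
[0,5] N  >  k=3
[5,6] S\N  lex  "park"
[0,6] S  <  k=5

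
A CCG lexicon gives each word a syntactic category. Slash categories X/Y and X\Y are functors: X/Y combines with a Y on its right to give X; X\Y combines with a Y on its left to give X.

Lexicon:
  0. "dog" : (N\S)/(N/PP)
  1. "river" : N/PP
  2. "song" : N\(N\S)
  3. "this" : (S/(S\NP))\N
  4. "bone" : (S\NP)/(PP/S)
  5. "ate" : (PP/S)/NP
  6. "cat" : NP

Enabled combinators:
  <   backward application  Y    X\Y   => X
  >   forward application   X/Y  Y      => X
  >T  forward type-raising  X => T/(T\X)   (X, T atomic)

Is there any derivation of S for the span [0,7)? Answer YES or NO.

[0,7] S   >
  [0,4] S/(S\NP)   <
    [0,3] N   <
      [0,2] N\S   >
        [0,1] "dog" : (N\S)/(N/PP)
        [1,2] "river" : N/PP
      [2,3] "song" : N\(N\S)
    [3,4] "this" : (S/(S\NP))\N
  [4,7] S\NP   >
    [4,5] "bone" : (S\NP)/(PP/S)
    [5,7] PP/S   >
      [5,6] "ate" : (PP/S)/NP
      [6,7] "cat" : NP

YES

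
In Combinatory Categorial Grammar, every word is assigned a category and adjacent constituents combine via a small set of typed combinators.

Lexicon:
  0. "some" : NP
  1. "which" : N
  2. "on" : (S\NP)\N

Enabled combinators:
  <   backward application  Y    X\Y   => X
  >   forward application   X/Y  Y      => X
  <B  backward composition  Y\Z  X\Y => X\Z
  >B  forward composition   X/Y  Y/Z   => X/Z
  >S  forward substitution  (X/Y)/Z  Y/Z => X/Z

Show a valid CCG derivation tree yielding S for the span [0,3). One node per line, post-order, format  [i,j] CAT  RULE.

[0,3] S   <
  [0,1] "some" : NP
  [1,3] S\NP   <
    [1,2] "which" : N
    [2,3] "on" : (S\NP)\N

[0,1] NP  lex  "some"
[1,2] N  lex  "which"
[2,3] (S\NP)\N  lex  "on"
[1,3] S\NP  <  k=2
[0,3] S  <  k=1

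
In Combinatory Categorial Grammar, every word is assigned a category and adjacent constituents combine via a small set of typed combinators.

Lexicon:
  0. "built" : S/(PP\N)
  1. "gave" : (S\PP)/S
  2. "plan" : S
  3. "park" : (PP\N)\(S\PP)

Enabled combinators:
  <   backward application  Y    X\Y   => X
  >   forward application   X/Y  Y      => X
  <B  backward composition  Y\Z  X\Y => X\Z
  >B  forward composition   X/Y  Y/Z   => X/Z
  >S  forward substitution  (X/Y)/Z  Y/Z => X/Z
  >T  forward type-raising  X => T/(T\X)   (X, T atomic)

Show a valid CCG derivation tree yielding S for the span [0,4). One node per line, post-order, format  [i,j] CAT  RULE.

[0,1] S/(PP\N)  lex  "built"
[1,2] (S\PP)/S  lex  "gave"
[2,3] S  lex  "plan"
[1,3] S\PP  >  k=2
[3,4] (PP\N)\(S\PP)  lex  "park"
[1,4] PP\N  <  k=3
[0,4] S  >  k=1

[0,4] S   >
  [0,1] "built" : S/(PP\N)
  [1,4] PP\N   <
    [1,3] S\PP   >
      [1,2] "gave" : (S\PP)/S
      [2,3] "plan" : S
    [3,4] "park" : (PP\N)\(S\PP)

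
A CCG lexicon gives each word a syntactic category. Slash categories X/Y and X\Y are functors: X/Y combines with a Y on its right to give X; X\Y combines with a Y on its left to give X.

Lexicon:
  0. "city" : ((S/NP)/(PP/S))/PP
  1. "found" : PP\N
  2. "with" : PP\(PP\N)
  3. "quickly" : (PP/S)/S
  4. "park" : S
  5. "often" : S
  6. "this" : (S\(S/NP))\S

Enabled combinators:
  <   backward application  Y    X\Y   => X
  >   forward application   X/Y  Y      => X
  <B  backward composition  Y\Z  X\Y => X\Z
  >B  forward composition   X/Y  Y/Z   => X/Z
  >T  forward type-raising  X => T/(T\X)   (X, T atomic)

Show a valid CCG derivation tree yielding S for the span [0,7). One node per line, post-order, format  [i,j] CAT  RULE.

[0,7] S   <
  [0,5] S/NP   >
    [0,3] (S/NP)/(PP/S)   >
      [0,1] "city" : ((S/NP)/(PP/S))/PP
      [1,3] PP   <
        [1,2] "found" : PP\N
        [2,3] "with" : PP\(PP\N)
    [3,5] PP/S   >
      [3,4] "quickly" : (PP/S)/S
      [4,5] "park" : S
  [5,7] S\(S/NP)   <
    [5,6] "often" : S
    [6,7] "this" : (S\(S/NP))\S

[0,1] ((S/NP)/(PP/S))/PP  lex  "city"
[1,2] PP\N  lex  "found"
[2,3] PP\(PP\N)  lex  "with"
[1,3] PP  <  k=2
[0,3] (S/NP)/(PP/S)  >  k=1
[3,4] (PP/S)/S  lex  "quickly"
[4,5] S  lex  "park"
[3,5] PP/S  >  k=4
[0,5] S/NP  >  k=3
[5,6] S  lex  "often"
[6,7] (S\(S/NP))\S  lex  "this"
[5,7] S\(S/NP)  <  k=6
[0,7] S  <  k=5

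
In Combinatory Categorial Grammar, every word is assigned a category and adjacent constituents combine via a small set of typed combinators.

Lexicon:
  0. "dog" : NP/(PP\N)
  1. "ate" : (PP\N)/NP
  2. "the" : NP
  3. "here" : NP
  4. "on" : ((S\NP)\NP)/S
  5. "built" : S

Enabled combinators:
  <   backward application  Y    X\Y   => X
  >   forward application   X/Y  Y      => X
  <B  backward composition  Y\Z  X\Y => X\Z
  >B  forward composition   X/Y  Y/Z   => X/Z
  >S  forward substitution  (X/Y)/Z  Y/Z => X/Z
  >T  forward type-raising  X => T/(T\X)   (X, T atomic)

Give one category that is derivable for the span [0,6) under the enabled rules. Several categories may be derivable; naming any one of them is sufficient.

[0,6] S   <
  [0,3] NP   >
    [0,1] "dog" : NP/(PP\N)
    [1,3] PP\N   >
      [1,2] "ate" : (PP\N)/NP
      [2,3] "the" : NP
  [3,6] S\NP   <
    [3,4] "here" : NP
    [4,6] (S\NP)\NP   >
      [4,5] "on" : ((S\NP)\NP)/S
      [5,6] "built" : S

S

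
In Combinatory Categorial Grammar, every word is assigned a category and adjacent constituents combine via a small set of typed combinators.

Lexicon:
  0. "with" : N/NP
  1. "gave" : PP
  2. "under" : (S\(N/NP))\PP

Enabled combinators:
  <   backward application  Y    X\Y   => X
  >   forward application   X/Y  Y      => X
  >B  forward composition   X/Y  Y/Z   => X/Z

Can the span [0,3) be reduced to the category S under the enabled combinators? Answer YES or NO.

YES

[0,3] S   <
  [0,1] "with" : N/NP
  [1,3] S\(N/NP)   <
    [1,2] "gave" : PP
    [2,3] "under" : (S\(N/NP))\PP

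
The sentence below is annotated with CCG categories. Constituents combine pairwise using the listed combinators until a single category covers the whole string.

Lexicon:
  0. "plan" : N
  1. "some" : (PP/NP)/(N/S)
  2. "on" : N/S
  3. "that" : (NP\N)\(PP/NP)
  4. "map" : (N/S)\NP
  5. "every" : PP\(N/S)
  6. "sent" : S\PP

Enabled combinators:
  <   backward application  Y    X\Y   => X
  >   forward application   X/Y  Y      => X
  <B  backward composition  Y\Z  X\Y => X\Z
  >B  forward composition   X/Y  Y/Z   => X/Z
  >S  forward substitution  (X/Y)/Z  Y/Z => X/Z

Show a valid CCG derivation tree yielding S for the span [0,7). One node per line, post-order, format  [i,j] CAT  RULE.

[0,7] S   <
  [0,1] "plan" : N
  [1,7] S\N   <B
    [1,6] PP\N   <B
      [1,4] NP\N   <
        [1,3] PP/NP   >
          [1,2] "some" : (PP/NP)/(N/S)
          [2,3] "on" : N/S
        [3,4] "that" : (NP\N)\(PP/NP)
      [4,6] PP\NP   <B
        [4,5] "map" : (N/S)\NP
        [5,6] "every" : PP\(N/S)
    [6,7] "sent" : S\PP

[0,1] N  lex  "plan"
[1,2] (PP/NP)/(N/S)  lex  "some"
[2,3] N/S  lex  "on"
[1,3] PP/NP  >  k=2
[3,4] (NP\N)\(PP/NP)  lex  "that"
[1,4] NP\N  <  k=3
[4,5] (N/S)\NP  lex  "map"
[5,6] PP\(N/S)  lex  "every"
[4,6] PP\NP  <B  k=5
[1,6] PP\N  <B  k=4
[6,7] S\PP  lex  "sent"
[1,7] S\N  <B  k=6
[0,7] S  <  k=1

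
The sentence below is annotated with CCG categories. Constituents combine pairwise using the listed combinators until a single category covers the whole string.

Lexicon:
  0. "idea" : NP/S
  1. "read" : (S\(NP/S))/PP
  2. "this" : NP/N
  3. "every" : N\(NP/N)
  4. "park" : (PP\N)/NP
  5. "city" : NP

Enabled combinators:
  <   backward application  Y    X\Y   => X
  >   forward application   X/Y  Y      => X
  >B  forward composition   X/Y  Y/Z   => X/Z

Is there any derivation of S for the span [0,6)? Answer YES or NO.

[0,6] S   <
  [0,1] "idea" : NP/S
  [1,6] S\(NP/S)   >
    [1,2] "read" : (S\(NP/S))/PP
    [2,6] PP   <
      [2,4] N   <
        [2,3] "this" : NP/N
        [3,4] "every" : N\(NP/N)
      [4,6] PP\N   >
        [4,5] "park" : (PP\N)/NP
        [5,6] "city" : NP

YES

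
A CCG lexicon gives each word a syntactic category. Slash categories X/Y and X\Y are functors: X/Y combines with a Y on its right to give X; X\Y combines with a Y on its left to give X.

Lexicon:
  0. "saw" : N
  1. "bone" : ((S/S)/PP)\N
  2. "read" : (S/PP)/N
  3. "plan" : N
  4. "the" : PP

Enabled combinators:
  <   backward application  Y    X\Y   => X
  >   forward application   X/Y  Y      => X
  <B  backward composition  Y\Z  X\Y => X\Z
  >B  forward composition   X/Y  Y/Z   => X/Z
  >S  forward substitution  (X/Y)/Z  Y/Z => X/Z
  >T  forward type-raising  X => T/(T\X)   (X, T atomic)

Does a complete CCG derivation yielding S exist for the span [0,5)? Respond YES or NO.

[0,5] S   >
  [0,4] S/PP   >S
    [0,2] (S/S)/PP   <
      [0,1] "saw" : N
      [1,2] "bone" : ((S/S)/PP)\N
    [2,4] S/PP   >
      [2,3] "read" : (S/PP)/N
      [3,4] "plan" : N
  [4,5] "the" : PP

YES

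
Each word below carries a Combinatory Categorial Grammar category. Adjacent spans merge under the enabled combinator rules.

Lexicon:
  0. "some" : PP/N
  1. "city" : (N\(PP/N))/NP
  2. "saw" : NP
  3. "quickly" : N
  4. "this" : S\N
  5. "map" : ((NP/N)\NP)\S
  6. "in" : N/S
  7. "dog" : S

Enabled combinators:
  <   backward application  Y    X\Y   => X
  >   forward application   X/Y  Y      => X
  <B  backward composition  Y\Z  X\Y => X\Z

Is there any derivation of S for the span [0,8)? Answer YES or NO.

NO

PP/N (N\(PP/N))/NP NP N S\N ((NP/N)\NP)\S N/S S
CKY chart[0,8] = {N}; S ∉ chart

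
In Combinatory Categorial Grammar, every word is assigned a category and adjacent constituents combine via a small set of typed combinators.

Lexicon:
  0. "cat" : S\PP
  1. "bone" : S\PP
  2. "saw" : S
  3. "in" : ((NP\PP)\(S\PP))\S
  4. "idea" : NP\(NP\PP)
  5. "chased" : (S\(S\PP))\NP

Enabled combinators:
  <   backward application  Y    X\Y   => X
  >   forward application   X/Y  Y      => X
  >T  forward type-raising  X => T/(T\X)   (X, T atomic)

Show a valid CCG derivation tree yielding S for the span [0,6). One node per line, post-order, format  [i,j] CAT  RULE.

[0,6] S   <
  [0,1] "cat" : S\PP
  [1,6] S\(S\PP)   <
    [1,5] NP   <
      [1,4] NP\PP   <
        [1,2] "bone" : S\PP
        [2,4] (NP\PP)\(S\PP)   <
          [2,3] "saw" : S
          [3,4] "in" : ((NP\PP)\(S\PP))\S
      [4,5] "idea" : NP\(NP\PP)
    [5,6] "chased" : (S\(S\PP))\NP

[0,1] S\PP  lex  "cat"
[1,2] S\PP  lex  "bone"
[2,3] S  lex  "saw"
[3,4] ((NP\PP)\(S\PP))\S  lex  "in"
[2,4] (NP\PP)\(S\PP)  <  k=3
[1,4] NP\PP  <  k=2
[4,5] NP\(NP\PP)  lex  "idea"
[1,5] NP  <  k=4
[5,6] (S\(S\PP))\NP  lex  "chased"
[1,6] S\(S\PP)  <  k=5
[0,6] S  <  k=1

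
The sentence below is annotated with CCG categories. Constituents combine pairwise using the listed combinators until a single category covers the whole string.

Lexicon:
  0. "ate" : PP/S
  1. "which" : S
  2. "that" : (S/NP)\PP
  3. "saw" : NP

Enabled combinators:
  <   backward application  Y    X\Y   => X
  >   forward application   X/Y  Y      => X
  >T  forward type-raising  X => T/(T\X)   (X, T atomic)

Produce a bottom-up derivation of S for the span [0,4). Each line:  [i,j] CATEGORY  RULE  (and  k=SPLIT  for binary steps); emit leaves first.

[0,1] PP/S  lex  "ate"
[1,2] S  lex  "which"
[0,2] PP  >  k=1
[2,3] (S/NP)\PP  lex  "that"
[0,3] S/NP  <  k=2
[3,4] NP  lex  "saw"
[0,4] S  >  k=3

[0,4] S   >
  [0,3] S/NP   <
    [0,2] PP   >
      [0,1] "ate" : PP/S
      [1,2] "which" : S
    [2,3] "that" : (S/NP)\PP
  [3,4] "saw" : NP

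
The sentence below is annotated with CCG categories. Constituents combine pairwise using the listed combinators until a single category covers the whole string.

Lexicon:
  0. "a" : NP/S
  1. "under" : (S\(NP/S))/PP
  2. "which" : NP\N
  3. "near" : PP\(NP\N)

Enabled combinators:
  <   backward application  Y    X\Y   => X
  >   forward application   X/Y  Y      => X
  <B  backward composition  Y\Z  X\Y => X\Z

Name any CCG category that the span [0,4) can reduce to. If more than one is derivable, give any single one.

S

[0,4] S   <
  [0,1] "a" : NP/S
  [1,4] S\(NP/S)   >
    [1,2] "under" : (S\(NP/S))/PP
    [2,4] PP   <
      [2,3] "which" : NP\N
      [3,4] "near" : PP\(NP\N)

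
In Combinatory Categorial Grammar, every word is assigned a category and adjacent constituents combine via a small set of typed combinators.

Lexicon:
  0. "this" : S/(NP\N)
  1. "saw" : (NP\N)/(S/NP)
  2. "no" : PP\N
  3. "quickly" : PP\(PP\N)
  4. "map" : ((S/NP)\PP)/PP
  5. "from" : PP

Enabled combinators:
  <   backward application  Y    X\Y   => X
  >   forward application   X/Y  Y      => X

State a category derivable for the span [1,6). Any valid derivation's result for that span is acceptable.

NP\N

[0,6] S   >
  [0,1] "this" : S/(NP\N)
  [1,6] NP\N   >
    [1,2] "saw" : (NP\N)/(S/NP)
    [2,6] S/NP   <
      [2,4] PP   <
        [2,3] "no" : PP\N
        [3,4] "quickly" : PP\(PP\N)
      [4,6] (S/NP)\PP   >
        [4,5] "map" : ((S/NP)\PP)/PP
        [5,6] "from" : PP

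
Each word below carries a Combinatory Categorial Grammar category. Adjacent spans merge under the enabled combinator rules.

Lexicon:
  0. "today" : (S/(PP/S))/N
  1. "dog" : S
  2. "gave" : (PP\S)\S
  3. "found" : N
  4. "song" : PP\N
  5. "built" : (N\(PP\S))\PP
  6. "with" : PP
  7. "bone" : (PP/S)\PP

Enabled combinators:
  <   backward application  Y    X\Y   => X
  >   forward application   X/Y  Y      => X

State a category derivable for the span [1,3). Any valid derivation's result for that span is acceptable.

[0,8] S   >
  [0,6] S/(PP/S)   >
    [0,1] "today" : (S/(PP/S))/N
    [1,6] N   <
      [1,3] PP\S   <
        [1,2] "dog" : S
        [2,3] "gave" : (PP\S)\S
      [3,6] N\(PP\S)   <
        [3,5] PP   <
          [3,4] "found" : N
          [4,5] "song" : PP\N
        [5,6] "built" : (N\(PP\S))\PP
  [6,8] PP/S   <
    [6,7] "with" : PP
    [7,8] "bone" : (PP/S)\PP

PP\S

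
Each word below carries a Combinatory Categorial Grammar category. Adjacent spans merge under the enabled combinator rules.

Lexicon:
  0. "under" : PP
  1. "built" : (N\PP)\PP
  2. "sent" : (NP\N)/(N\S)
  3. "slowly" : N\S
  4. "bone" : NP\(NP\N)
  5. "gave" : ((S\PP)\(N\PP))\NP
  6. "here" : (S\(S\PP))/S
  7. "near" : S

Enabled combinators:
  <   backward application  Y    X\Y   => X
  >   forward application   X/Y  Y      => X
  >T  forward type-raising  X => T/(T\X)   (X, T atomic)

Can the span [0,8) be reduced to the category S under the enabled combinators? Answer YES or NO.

YES

[0,8] S   <
  [0,6] S\PP   <
    [0,2] N\PP   <
      [0,1] "under" : PP
      [1,2] "built" : (N\PP)\PP
    [2,6] (S\PP)\(N\PP)   <
      [2,5] NP   <
        [2,4] NP\N   >
          [2,3] "sent" : (NP\N)/(N\S)
          [3,4] "slowly" : N\S
        [4,5] "bone" : NP\(NP\N)
      [5,6] "gave" : ((S\PP)\(N\PP))\NP
  [6,8] S\(S\PP)   >
    [6,7] "here" : (S\(S\PP))/S
    [7,8] "near" : S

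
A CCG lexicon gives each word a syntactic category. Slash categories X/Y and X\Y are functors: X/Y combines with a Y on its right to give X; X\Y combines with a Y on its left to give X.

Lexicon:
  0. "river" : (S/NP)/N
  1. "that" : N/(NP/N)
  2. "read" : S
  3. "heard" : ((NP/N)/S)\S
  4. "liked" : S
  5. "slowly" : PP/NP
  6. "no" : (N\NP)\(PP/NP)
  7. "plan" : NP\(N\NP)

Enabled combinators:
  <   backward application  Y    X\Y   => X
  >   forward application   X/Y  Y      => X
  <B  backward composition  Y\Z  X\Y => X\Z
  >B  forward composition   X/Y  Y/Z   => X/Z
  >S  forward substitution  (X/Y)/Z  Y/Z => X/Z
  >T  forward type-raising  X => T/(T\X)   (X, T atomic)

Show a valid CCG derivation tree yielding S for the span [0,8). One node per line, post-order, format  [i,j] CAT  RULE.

[0,8] S   >
  [0,5] S/NP   >
    [0,1] "river" : (S/NP)/N
    [1,5] N   >
      [1,4] N/S   >B
        [1,2] "that" : N/(NP/N)
        [2,4] (NP/N)/S   <
          [2,3] "read" : S
          [3,4] "heard" : ((NP/N)/S)\S
      [4,5] "liked" : S
  [5,8] NP   <
    [5,7] N\NP   <
      [5,6] "slowly" : PP/NP
      [6,7] "no" : (N\NP)\(PP/NP)
    [7,8] "plan" : NP\(N\NP)

[0,1] (S/NP)/N  lex  "river"
[1,2] N/(NP/N)  lex  "that"
[2,3] S  lex  "read"
[3,4] ((NP/N)/S)\S  lex  "heard"
[2,4] (NP/N)/S  <  k=3
[1,4] N/S  >B  k=2
[4,5] S  lex  "liked"
[1,5] N  >  k=4
[0,5] S/NP  >  k=1
[5,6] PP/NP  lex  "slowly"
[6,7] (N\NP)\(PP/NP)  lex  "no"
[5,7] N\NP  <  k=6
[7,8] NP\(N\NP)  lex  "plan"
[5,8] NP  <  k=7
[0,8] S  >  k=5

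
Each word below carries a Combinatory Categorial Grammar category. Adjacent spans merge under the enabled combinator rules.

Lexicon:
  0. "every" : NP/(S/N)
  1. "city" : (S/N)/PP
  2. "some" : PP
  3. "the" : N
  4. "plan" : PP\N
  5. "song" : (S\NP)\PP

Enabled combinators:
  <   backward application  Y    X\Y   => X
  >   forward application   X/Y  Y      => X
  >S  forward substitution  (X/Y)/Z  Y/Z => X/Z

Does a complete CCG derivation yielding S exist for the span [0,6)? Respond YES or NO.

[0,6] S   <
  [0,3] NP   >
    [0,1] "every" : NP/(S/N)
    [1,3] S/N   >
      [1,2] "city" : (S/N)/PP
      [2,3] "some" : PP
  [3,6] S\NP   <
    [3,5] PP   <
      [3,4] "the" : N
      [4,5] "plan" : PP\N
    [5,6] "song" : (S\NP)\PP

YES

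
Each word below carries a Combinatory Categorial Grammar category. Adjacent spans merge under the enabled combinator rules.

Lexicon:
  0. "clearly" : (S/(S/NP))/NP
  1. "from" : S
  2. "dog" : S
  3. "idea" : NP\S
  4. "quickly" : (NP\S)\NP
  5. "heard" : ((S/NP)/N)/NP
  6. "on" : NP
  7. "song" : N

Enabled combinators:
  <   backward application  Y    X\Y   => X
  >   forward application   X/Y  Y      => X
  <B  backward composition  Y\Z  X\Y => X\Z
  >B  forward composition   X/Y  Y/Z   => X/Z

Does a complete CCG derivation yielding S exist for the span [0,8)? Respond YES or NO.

YES

[0,8] S   >
  [0,7] S/N   >B
    [0,5] S/(S/NP)   >
      [0,1] "clearly" : (S/(S/NP))/NP
      [1,5] NP   <
        [1,2] "from" : S
        [2,5] NP\S   <
          [2,4] NP   <
            [2,3] "dog" : S
            [3,4] "idea" : NP\S
          [4,5] "quickly" : (NP\S)\NP
    [5,7] (S/NP)/N   >
      [5,6] "heard" : ((S/NP)/N)/NP
      [6,7] "on" : NP
  [7,8] "song" : N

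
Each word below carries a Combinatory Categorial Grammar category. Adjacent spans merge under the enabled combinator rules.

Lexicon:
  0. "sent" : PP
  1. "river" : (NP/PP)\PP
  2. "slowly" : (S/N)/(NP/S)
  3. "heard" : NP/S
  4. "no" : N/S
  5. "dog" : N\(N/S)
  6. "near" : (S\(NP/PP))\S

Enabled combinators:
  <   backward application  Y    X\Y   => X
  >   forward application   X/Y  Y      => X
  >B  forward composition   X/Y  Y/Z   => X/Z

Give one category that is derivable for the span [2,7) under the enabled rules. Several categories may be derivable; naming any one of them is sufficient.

[0,7] S   <
  [0,2] NP/PP   <
    [0,1] "sent" : PP
    [1,2] "river" : (NP/PP)\PP
  [2,7] S\(NP/PP)   <
    [2,6] S   >
      [2,4] S/N   >
        [2,3] "slowly" : (S/N)/(NP/S)
        [3,4] "heard" : NP/S
      [4,6] N   <
        [4,5] "no" : N/S
        [5,6] "dog" : N\(N/S)
    [6,7] "near" : (S\(NP/PP))\S

S\(NP/PP)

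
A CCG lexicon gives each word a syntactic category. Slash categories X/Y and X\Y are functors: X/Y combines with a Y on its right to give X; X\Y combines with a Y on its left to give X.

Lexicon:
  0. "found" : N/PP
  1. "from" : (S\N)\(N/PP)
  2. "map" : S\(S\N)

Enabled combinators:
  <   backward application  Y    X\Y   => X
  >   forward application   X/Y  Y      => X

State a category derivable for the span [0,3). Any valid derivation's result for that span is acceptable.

S

[0,3] S   <
  [0,2] S\N   <
    [0,1] "found" : N/PP
    [1,2] "from" : (S\N)\(N/PP)
  [2,3] "map" : S\(S\N)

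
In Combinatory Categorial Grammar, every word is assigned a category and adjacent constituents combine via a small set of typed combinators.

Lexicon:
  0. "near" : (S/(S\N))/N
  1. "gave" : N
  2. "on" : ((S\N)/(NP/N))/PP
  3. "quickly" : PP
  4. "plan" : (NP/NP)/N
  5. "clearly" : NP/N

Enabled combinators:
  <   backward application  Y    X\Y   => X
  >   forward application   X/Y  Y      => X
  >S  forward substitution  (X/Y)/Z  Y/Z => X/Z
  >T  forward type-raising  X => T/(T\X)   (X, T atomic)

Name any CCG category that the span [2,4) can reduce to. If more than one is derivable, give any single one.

(S\N)/(NP/N)

[0,6] S   >
  [0,2] S/(S\N)   >
    [0,1] "near" : (S/(S\N))/N
    [1,2] "gave" : N
  [2,6] S\N   >
    [2,4] (S\N)/(NP/N)   >
      [2,3] "on" : ((S\N)/(NP/N))/PP
      [3,4] "quickly" : PP
    [4,6] NP/N   >S
      [4,5] "plan" : (NP/NP)/N
      [5,6] "clearly" : NP/N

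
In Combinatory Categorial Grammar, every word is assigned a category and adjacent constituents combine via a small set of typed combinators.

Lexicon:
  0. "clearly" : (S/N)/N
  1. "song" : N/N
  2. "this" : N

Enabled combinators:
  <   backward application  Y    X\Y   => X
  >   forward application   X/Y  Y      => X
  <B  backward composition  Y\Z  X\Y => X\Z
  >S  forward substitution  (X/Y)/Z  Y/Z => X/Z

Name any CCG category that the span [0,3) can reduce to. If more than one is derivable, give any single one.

S

[0,3] S   >
  [0,2] S/N   >S
    [0,1] "clearly" : (S/N)/N
    [1,2] "song" : N/N
  [2,3] "this" : N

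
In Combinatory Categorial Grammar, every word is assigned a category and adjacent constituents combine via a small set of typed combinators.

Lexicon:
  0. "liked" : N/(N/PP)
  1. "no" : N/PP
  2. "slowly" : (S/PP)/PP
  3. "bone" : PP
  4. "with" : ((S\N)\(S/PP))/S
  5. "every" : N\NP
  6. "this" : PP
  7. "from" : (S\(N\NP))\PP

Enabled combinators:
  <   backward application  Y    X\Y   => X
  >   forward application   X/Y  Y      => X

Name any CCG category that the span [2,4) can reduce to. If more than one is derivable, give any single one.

S/PP

[0,8] S   <
  [0,2] N   >
    [0,1] "liked" : N/(N/PP)
    [1,2] "no" : N/PP
  [2,8] S\N   <
    [2,4] S/PP   >
      [2,3] "slowly" : (S/PP)/PP
      [3,4] "bone" : PP
    [4,8] (S\N)\(S/PP)   >
      [4,5] "with" : ((S\N)\(S/PP))/S
      [5,8] S   <
        [5,6] "every" : N\NP
        [6,8] S\(N\NP)   <
          [6,7] "this" : PP
          [7,8] "from" : (S\(N\NP))\PP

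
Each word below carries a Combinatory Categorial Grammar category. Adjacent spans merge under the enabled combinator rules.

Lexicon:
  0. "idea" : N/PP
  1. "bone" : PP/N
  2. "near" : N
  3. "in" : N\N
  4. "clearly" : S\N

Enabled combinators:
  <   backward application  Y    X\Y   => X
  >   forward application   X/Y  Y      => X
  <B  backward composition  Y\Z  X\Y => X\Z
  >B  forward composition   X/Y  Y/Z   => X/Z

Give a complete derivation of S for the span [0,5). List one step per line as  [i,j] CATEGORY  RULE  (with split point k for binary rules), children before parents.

[0,5] S   <
  [0,3] N   >
    [0,1] "idea" : N/PP
    [1,3] PP   >
      [1,2] "bone" : PP/N
      [2,3] "near" : N
  [3,5] S\N   <B
    [3,4] "in" : N\N
    [4,5] "clearly" : S\N

[0,1] N/PP  lex  "idea"
[1,2] PP/N  lex  "bone"
[2,3] N  lex  "near"
[1,3] PP  >  k=2
[0,3] N  >  k=1
[3,4] N\N  lex  "in"
[4,5] S\N  lex  "clearly"
[3,5] S\N  <B  k=4
[0,5] S  <  k=3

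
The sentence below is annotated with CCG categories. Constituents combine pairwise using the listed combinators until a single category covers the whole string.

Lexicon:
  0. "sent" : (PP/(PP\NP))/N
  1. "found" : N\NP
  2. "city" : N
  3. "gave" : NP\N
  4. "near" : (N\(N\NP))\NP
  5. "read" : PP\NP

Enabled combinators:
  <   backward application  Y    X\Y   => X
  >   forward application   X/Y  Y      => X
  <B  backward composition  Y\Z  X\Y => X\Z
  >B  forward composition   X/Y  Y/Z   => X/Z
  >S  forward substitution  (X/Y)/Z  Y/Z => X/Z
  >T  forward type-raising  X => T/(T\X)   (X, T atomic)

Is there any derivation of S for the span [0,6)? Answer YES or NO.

NO

(PP/(PP\NP))/N N\NP N NP\N (N\(N\NP))\NP PP\NP
CKY chart[0,6] = {N/(N\PP), NP/(NP\PP), PP, PP/(PP\PP), S/(S\PP)}; S ∉ chart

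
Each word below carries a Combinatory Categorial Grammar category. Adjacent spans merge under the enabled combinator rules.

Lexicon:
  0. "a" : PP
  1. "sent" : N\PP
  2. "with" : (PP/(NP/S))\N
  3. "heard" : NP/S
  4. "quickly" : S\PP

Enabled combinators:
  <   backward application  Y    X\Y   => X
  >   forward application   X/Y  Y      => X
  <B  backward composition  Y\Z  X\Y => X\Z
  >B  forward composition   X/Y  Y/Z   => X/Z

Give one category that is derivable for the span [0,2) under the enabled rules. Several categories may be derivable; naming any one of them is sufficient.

[0,5] S   <
  [0,4] PP   >
    [0,3] PP/(NP/S)   <
      [0,2] N   <
        [0,1] "a" : PP
        [1,2] "sent" : N\PP
      [2,3] "with" : (PP/(NP/S))\N
    [3,4] "heard" : NP/S
  [4,5] "quickly" : S\PP

N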